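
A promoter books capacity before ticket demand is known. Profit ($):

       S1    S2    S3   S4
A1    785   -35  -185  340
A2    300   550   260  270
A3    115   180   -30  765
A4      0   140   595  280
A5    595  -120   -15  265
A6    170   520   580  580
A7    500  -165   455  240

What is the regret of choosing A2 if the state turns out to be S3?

Best payoff under S3 is 595.
Regret = 595 − 260 = 335.

335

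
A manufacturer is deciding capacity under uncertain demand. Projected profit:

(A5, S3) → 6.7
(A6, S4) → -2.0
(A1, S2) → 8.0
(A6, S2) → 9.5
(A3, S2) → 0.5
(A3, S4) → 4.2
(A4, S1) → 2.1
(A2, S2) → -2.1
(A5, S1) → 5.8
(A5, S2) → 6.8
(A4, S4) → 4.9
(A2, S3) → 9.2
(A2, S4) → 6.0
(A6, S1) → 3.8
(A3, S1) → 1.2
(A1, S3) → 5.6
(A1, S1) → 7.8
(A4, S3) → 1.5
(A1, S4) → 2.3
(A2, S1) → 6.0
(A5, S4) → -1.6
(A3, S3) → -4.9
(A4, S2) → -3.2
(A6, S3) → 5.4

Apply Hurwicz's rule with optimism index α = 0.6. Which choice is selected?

A1: 0.6·8.0 + 0.4·2.3 = 5.72
A2: 0.6·9.2 + 0.4·(-2.1) = 4.68
A3: 0.6·4.2 + 0.4·(-4.9) = 0.56
A4: 0.6·4.9 + 0.4·(-3.2) = 1.66
A5: 0.6·6.8 + 0.4·(-1.6) = 3.44
A6: 0.6·9.5 + 0.4·(-2.0) = 4.9
Highest Hurwicz score = 5.72 → A1.

A1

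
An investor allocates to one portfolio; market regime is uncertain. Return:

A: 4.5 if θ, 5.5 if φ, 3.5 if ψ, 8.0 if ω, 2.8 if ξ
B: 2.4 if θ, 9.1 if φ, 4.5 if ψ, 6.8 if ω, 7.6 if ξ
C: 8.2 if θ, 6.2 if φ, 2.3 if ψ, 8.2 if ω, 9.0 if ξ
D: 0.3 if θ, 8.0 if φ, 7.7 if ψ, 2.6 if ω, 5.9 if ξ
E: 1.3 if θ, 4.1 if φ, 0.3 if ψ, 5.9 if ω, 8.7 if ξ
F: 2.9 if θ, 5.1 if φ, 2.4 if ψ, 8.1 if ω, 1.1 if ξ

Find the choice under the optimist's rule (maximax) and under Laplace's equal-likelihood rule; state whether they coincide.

Row maxima: A=8.0, B=9.1, C=9.0, D=8.0, E=8.7, F=8.1
Best best-case = 9.1 → B.
Row averages: A=4.86, B=6.08, C=6.78, D=4.9, E=4.06, F=3.92
Highest average = 6.78 → C.

maximax → B; laplace → C (disagree)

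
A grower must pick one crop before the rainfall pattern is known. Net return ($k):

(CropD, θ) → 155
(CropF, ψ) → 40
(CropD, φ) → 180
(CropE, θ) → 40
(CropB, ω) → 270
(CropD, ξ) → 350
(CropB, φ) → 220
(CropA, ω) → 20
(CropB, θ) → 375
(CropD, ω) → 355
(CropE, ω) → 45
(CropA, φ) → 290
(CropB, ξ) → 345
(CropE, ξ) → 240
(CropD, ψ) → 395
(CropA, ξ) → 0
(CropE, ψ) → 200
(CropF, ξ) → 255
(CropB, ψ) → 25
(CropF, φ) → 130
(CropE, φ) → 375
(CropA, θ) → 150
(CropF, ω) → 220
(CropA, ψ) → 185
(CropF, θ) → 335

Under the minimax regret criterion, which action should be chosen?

Column bests: θ=375, φ=375, ψ=395, ω=355, ξ=350.
CropB regrets: 0, 155, 370, 85, 5 → max 370
CropD regrets: 220, 195, 0, 0, 0 → max 220
CropA regrets: 225, 85, 210, 335, 350 → max 350
CropE regrets: 335, 0, 195, 310, 110 → max 335
CropF regrets: 40, 245, 355, 135, 95 → max 355
Smallest max regret = 220 → CropD.

CropD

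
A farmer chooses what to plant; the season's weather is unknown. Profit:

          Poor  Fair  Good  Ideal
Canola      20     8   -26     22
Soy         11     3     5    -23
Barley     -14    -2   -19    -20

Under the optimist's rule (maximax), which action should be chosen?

Canola

Row maxima: Canola=22, Soy=11, Barley=-2
Best best-case = 22 → Canola.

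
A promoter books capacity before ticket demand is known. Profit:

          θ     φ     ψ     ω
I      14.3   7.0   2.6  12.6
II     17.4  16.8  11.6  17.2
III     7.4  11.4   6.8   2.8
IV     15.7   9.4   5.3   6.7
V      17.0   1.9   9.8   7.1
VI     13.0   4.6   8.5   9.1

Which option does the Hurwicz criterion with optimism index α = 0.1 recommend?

II

I: 0.1·14.3 + 0.9·2.6 = 3.77
II: 0.1·17.4 + 0.9·11.6 = 12.18
III: 0.1·11.4 + 0.9·2.8 = 3.66
IV: 0.1·15.7 + 0.9·5.3 = 6.34
V: 0.1·17.0 + 0.9·1.9 = 3.41
VI: 0.1·13.0 + 0.9·4.6 = 5.44
Highest Hurwicz score = 12.18 → II.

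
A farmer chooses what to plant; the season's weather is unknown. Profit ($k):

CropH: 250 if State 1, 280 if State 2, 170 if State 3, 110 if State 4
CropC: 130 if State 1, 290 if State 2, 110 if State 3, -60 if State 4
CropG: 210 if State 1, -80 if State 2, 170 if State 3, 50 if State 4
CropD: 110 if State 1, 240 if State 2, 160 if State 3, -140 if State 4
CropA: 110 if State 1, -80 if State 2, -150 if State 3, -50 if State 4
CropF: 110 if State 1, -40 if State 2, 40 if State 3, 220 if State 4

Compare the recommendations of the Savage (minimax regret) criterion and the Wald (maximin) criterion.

minimax regret → CropH; maximin → CropH (agree)

Column bests: State 1=250, State 2=290, State 3=170, State 4=220.
CropH regrets: 0, 10, 0, 110 → max 110
CropC regrets: 120, 0, 60, 280 → max 280
CropG regrets: 40, 370, 0, 170 → max 370
CropD regrets: 140, 50, 10, 360 → max 360
CropA regrets: 140, 370, 320, 270 → max 370
CropF regrets: 140, 330, 130, 0 → max 330
Smallest max regret = 110 → CropH.
Row minima: CropH=110, CropC=-60, CropG=-80, CropD=-140, CropA=-150, CropF=-40
Best worst-case = 110 → CropH.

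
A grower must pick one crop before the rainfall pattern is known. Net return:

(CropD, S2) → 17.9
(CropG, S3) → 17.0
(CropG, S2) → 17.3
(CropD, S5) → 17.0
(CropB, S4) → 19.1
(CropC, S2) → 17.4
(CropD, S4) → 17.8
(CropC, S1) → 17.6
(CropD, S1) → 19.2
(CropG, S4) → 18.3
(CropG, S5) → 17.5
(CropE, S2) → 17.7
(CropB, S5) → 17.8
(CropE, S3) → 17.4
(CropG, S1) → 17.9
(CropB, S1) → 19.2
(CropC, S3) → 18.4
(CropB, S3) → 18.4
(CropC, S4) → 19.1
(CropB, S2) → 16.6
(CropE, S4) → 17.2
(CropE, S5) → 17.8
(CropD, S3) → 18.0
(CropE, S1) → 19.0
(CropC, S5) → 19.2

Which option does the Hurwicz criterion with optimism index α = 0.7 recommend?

CropC

CropE: 0.7·19.0 + 0.3·17.2 = 18.46
CropG: 0.7·18.3 + 0.3·17.0 = 17.91
CropD: 0.7·19.2 + 0.3·17.0 = 18.54
CropB: 0.7·19.2 + 0.3·16.6 = 18.42
CropC: 0.7·19.2 + 0.3·17.4 = 18.66
Highest Hurwicz score = 18.66 → CropC.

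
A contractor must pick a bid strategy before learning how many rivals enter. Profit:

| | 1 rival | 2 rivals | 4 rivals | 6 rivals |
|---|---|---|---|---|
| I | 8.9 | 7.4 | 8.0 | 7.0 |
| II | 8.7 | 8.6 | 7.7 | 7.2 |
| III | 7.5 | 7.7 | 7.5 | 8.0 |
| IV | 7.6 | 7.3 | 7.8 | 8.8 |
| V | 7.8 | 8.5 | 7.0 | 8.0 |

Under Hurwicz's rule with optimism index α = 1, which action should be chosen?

I

I: 1·8.9 + 0·7.0 = 8.9
II: 1·8.7 + 0·7.2 = 8.7
III: 1·8.0 + 0·7.5 = 8
IV: 1·8.8 + 0·7.3 = 8.8
V: 1·8.5 + 0·7.0 = 8.5
Highest Hurwicz score = 8.9 → I.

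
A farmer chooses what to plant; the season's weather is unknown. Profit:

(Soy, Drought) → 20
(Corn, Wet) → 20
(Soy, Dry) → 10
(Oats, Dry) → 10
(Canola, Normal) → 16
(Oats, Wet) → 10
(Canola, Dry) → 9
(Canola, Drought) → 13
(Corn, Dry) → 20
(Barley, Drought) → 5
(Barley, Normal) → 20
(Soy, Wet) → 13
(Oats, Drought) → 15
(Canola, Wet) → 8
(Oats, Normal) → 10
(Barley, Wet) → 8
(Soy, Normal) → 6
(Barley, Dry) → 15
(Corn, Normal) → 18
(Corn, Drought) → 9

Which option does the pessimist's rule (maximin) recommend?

Row minima: Soy=6, Corn=9, Oats=10, Barley=5, Canola=8
Best worst-case = 10 → Oats.

Oats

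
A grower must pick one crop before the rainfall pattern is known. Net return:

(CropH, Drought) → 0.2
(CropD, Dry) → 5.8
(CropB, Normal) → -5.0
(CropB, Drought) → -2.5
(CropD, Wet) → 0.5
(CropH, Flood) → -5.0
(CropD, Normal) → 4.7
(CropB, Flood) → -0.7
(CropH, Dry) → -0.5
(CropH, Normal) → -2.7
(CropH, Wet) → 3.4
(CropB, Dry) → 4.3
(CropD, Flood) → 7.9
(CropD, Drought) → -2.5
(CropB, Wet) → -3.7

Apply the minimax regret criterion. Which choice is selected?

Column bests: Drought=0.2, Dry=5.8, Normal=4.7, Wet=3.4, Flood=7.9.
CropH regrets: 0.0, 6.3, 7.4, 0.0, 12.9 → max 12.9
CropB regrets: 2.7, 1.5, 9.7, 7.1, 8.6 → max 9.7
CropD regrets: 2.7, 0.0, 0.0, 2.9, 0.0 → max 2.9
Smallest max regret = 2.9 → CropD.

CropD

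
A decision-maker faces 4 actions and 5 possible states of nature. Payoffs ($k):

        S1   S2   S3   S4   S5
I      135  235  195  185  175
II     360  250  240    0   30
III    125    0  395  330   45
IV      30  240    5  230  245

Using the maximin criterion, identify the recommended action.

I

Row minima: I=135, II=0, III=0, IV=5
Best worst-case = 135 → I.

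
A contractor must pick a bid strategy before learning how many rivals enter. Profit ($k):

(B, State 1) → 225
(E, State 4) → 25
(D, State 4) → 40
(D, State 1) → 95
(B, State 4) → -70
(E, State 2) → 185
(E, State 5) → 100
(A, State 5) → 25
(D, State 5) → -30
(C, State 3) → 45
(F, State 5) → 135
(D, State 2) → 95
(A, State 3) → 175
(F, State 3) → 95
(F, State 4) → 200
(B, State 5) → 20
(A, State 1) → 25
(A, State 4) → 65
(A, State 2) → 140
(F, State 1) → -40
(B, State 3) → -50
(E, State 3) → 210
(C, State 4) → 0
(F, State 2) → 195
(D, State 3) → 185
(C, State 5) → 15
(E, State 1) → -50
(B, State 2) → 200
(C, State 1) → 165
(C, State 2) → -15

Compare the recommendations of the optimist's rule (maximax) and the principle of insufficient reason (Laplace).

Row maxima: A=175, B=225, C=165, D=185, E=210, F=200
Best best-case = 225 → B.
Row averages: A=86, B=65, C=42, D=77, E=94, F=117
Highest average = 117 → F.

maximax → B; laplace → F (disagree)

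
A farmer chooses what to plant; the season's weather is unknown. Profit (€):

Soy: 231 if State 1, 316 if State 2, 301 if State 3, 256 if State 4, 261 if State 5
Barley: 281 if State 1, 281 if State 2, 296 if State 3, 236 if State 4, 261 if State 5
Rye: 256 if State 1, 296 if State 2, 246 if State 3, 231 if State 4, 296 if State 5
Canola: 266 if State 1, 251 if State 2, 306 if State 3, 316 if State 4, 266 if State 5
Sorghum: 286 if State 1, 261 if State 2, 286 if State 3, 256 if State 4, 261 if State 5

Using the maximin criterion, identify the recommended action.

Sorghum

Row minima: Soy=231, Barley=236, Rye=231, Canola=251, Sorghum=256
Best worst-case = 256 → Sorghum.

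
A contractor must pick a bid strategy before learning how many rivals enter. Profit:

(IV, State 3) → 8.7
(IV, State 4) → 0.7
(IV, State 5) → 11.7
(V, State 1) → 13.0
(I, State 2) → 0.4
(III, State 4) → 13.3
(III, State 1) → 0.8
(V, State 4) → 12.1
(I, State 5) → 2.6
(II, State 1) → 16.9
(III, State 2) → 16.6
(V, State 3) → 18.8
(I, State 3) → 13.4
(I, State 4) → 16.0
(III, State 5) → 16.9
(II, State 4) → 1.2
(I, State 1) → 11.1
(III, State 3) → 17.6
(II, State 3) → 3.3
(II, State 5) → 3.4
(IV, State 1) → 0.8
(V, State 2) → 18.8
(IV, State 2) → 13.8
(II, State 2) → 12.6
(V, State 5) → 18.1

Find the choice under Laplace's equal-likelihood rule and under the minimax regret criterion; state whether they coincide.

Row averages: I=8.7, II=7.48, III=13.04, IV=7.14, V=16.16
Highest average = 16.16 → V.
Column bests: State 1=16.9, State 2=18.8, State 3=18.8, State 4=16.0, State 5=18.1.
I regrets: 5.8, 18.4, 5.4, 0.0, 15.5 → max 18.4
II regrets: 0.0, 6.2, 15.5, 14.8, 14.7 → max 15.5
III regrets: 16.1, 2.2, 1.2, 2.7, 1.2 → max 16.1
IV regrets: 16.1, 5.0, 10.1, 15.3, 6.4 → max 16.1
V regrets: 3.9, 0.0, 0.0, 3.9, 0.0 → max 3.9
Smallest max regret = 3.9 → V.

laplace → V; minimax regret → V (agree)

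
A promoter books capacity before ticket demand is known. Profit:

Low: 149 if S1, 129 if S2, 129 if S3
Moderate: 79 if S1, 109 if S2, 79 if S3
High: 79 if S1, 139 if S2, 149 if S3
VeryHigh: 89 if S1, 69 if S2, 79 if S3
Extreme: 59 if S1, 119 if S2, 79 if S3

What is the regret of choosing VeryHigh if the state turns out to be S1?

60

Best payoff under S1 is 149.
Regret = 149 − 89 = 60.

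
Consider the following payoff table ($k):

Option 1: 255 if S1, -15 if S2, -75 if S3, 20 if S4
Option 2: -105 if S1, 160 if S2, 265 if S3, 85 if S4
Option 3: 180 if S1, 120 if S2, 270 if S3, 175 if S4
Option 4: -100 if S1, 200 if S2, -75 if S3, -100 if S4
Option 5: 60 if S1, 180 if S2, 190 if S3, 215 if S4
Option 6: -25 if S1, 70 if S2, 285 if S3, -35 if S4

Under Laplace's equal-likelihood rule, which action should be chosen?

Row averages: Option 1=46.25, Option 2=101.25, Option 3=186.25, Option 4=-18.75, Option 5=161.25, Option 6=73.75
Highest average = 186.25 → Option 3.

Option 3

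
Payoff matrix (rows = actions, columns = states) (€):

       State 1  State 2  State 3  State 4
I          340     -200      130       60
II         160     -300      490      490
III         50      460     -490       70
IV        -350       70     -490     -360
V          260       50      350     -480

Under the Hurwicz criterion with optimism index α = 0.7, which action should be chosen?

I: 0.7·340 + 0.3·(-200) = 178
II: 0.7·490 + 0.3·(-300) = 253
III: 0.7·460 + 0.3·(-490) = 175
IV: 0.7·70 + 0.3·(-490) = -98
V: 0.7·350 + 0.3·(-480) = 101
Highest Hurwicz score = 253 → II.

II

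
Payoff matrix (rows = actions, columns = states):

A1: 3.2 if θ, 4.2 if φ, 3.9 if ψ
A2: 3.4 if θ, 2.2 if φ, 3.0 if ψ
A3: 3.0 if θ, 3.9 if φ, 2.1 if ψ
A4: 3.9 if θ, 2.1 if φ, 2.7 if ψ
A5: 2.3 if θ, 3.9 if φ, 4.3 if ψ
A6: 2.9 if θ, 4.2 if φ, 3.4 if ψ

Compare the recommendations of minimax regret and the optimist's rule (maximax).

Column bests: θ=3.9, φ=4.2, ψ=4.3.
A1 regrets: 0.7, 0.0, 0.4 → max 0.7
A2 regrets: 0.5, 2.0, 1.3 → max 2.0
A3 regrets: 0.9, 0.3, 2.2 → max 2.2
A4 regrets: 0.0, 2.1, 1.6 → max 2.1
A5 regrets: 1.6, 0.3, 0.0 → max 1.6
A6 regrets: 1.0, 0.0, 0.9 → max 1.0
Smallest max regret = 0.7 → A1.
Row maxima: A1=4.2, A2=3.4, A3=3.9, A4=3.9, A5=4.3, A6=4.2
Best best-case = 4.3 → A5.

minimax regret → A1; maximax → A5 (disagree)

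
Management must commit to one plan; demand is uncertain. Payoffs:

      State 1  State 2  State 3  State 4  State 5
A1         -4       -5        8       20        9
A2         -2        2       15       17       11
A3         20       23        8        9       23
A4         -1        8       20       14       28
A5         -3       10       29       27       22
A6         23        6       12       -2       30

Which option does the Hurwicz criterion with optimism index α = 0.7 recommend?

A6

A1: 0.7·20 + 0.3·(-5) = 12.5
A2: 0.7·17 + 0.3·(-2) = 11.3
A3: 0.7·23 + 0.3·8 = 18.5
A4: 0.7·28 + 0.3·(-1) = 19.3
A5: 0.7·29 + 0.3·(-3) = 19.4
A6: 0.7·30 + 0.3·(-2) = 20.4
Highest Hurwicz score = 20.4 → A6.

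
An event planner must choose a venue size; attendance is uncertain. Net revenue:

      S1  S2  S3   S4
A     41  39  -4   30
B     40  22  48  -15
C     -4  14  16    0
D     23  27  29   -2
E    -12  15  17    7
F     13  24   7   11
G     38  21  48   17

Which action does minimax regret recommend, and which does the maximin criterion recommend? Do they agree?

Column bests: S1=41, S2=39, S3=48, S4=30.
A regrets: 0, 0, 52, 0 → max 52
B regrets: 1, 17, 0, 45 → max 45
C regrets: 45, 25, 32, 30 → max 45
D regrets: 18, 12, 19, 32 → max 32
E regrets: 53, 24, 31, 23 → max 53
F regrets: 28, 15, 41, 19 → max 41
G regrets: 3, 18, 0, 13 → max 18
Smallest max regret = 18 → G.
Row minima: A=-4, B=-15, C=-4, D=-2, E=-12, F=7, G=17
Best worst-case = 17 → G.

minimax regret → G; maximin → G (agree)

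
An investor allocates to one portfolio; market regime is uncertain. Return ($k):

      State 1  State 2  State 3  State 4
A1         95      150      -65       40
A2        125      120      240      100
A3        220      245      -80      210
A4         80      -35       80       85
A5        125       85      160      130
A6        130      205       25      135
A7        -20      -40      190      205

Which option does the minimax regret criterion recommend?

A2

Column bests: State 1=220, State 2=245, State 3=240, State 4=210.
A1 regrets: 125, 95, 305, 170 → max 305
A2 regrets: 95, 125, 0, 110 → max 125
A3 regrets: 0, 0, 320, 0 → max 320
A4 regrets: 140, 280, 160, 125 → max 280
A5 regrets: 95, 160, 80, 80 → max 160
A6 regrets: 90, 40, 215, 75 → max 215
A7 regrets: 240, 285, 50, 5 → max 285
Smallest max regret = 125 → A2.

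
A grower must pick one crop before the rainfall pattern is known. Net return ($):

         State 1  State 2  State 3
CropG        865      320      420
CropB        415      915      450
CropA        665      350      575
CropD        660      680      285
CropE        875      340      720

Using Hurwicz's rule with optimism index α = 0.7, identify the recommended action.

CropG: 0.7·865 + 0.3·320 = 701.5
CropB: 0.7·915 + 0.3·415 = 765
CropA: 0.7·665 + 0.3·350 = 570.5
CropD: 0.7·680 + 0.3·285 = 561.5
CropE: 0.7·875 + 0.3·340 = 714.5
Highest Hurwicz score = 765 → CropB.

CropB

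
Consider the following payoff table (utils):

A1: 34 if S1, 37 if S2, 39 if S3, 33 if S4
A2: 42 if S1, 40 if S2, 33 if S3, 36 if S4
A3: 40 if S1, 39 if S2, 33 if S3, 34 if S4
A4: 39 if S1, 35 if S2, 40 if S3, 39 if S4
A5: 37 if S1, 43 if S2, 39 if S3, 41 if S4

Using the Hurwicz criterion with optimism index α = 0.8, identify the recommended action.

A1: 0.8·39 + 0.2·33 = 37.8
A2: 0.8·42 + 0.2·33 = 40.2
A3: 0.8·40 + 0.2·33 = 38.6
A4: 0.8·40 + 0.2·35 = 39
A5: 0.8·43 + 0.2·37 = 41.8
Highest Hurwicz score = 41.8 → A5.

A5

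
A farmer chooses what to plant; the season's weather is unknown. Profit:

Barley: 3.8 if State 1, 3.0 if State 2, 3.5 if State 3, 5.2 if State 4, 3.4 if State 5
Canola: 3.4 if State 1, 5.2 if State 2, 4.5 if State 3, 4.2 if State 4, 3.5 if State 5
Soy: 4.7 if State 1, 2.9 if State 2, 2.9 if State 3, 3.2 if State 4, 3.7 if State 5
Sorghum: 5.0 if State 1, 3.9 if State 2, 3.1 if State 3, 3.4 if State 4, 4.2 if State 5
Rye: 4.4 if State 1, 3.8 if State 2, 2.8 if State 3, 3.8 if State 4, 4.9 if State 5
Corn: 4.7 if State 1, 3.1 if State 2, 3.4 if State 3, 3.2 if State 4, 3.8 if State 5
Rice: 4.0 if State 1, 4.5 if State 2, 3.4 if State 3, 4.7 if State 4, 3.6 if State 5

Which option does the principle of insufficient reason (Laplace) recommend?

Row averages: Barley=3.78, Canola=4.16, Soy=3.48, Sorghum=3.92, Rye=3.94, Corn=3.64, Rice=4.04
Highest average = 4.16 → Canola.

Canola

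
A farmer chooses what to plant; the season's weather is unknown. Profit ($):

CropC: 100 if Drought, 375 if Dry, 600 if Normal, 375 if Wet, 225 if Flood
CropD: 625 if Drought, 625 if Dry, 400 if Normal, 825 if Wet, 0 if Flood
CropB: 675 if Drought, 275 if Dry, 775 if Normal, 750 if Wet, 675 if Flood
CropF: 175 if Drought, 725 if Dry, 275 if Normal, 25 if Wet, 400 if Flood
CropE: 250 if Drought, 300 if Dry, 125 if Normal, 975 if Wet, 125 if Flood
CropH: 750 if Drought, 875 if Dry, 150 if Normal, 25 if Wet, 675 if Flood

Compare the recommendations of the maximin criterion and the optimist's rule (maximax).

Row minima: CropC=100, CropD=0, CropB=275, CropF=25, CropE=125, CropH=25
Best worst-case = 275 → CropB.
Row maxima: CropC=600, CropD=825, CropB=775, CropF=725, CropE=975, CropH=875
Best best-case = 975 → CropE.

maximin → CropB; maximax → CropE (disagree)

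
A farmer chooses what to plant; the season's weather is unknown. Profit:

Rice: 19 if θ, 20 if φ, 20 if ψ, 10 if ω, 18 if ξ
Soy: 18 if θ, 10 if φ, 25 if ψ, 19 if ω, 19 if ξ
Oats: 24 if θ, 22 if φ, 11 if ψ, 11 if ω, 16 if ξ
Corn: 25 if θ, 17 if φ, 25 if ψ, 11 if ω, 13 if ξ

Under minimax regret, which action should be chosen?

Corn

Column bests: θ=25, φ=22, ψ=25, ω=19, ξ=19.
Rice regrets: 6, 2, 5, 9, 1 → max 9
Soy regrets: 7, 12, 0, 0, 0 → max 12
Oats regrets: 1, 0, 14, 8, 3 → max 14
Corn regrets: 0, 5, 0, 8, 6 → max 8
Smallest max regret = 8 → Corn.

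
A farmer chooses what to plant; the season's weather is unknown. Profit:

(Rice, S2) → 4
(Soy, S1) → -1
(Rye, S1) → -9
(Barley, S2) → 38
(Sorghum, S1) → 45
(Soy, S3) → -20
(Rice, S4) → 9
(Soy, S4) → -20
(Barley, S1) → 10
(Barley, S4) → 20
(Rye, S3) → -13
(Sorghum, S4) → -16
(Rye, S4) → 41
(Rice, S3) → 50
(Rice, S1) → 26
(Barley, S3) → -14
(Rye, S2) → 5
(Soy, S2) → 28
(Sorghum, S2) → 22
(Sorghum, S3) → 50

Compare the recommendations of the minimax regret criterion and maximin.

minimax regret → Rice; maximin → Rice (agree)

Column bests: S1=45, S2=38, S3=50, S4=41.
Soy regrets: 46, 10, 70, 61 → max 70
Sorghum regrets: 0, 16, 0, 57 → max 57
Barley regrets: 35, 0, 64, 21 → max 64
Rye regrets: 54, 33, 63, 0 → max 63
Rice regrets: 19, 34, 0, 32 → max 34
Smallest max regret = 34 → Rice.
Row minima: Soy=-20, Sorghum=-16, Barley=-14, Rye=-13, Rice=4
Best worst-case = 4 → Rice.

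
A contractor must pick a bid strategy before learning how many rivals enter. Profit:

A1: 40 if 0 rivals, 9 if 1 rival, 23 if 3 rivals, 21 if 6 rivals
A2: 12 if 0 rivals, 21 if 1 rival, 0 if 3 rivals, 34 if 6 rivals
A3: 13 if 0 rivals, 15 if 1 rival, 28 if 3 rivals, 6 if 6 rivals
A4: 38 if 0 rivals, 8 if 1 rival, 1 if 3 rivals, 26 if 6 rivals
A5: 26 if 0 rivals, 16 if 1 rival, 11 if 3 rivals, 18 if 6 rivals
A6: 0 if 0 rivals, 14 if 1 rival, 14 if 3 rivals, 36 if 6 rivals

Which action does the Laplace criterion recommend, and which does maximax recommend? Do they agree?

Row averages: A1=23.25, A2=16.75, A3=15.5, A4=18.25, A5=17.75, A6=16
Highest average = 23.25 → A1.
Row maxima: A1=40, A2=34, A3=28, A4=38, A5=26, A6=36
Best best-case = 40 → A1.

laplace → A1; maximax → A1 (agree)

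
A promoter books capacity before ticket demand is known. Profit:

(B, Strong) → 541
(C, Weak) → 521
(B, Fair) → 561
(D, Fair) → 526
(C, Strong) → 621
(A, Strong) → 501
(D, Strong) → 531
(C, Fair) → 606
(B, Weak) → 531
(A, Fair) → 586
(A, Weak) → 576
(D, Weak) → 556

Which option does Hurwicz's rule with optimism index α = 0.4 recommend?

C

A: 0.4·586 + 0.6·501 = 535
B: 0.4·561 + 0.6·531 = 543
C: 0.4·621 + 0.6·521 = 561
D: 0.4·556 + 0.6·526 = 538
Highest Hurwicz score = 561 → C.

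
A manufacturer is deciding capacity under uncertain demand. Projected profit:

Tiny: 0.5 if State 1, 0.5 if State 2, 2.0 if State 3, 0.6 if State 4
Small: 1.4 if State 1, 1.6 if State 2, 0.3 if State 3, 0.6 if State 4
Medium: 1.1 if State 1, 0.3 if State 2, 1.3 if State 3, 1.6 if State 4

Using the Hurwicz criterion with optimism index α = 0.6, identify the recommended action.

Tiny

Tiny: 0.6·2.0 + 0.4·0.5 = 1.4
Small: 0.6·1.6 + 0.4·0.3 = 1.08
Medium: 0.6·1.6 + 0.4·0.3 = 1.08
Highest Hurwicz score = 1.4 → Tiny.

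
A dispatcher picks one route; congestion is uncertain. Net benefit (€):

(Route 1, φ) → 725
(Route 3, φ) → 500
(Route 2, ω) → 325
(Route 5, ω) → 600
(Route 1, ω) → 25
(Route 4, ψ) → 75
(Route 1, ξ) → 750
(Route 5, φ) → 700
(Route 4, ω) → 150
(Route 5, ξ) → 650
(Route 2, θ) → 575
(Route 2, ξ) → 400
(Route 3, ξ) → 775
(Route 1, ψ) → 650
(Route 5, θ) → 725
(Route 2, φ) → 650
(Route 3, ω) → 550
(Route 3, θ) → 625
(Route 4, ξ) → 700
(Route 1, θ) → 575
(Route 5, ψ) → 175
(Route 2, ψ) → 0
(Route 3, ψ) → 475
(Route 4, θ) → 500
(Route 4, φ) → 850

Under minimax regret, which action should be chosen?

Route 3

Column bests: θ=725, φ=850, ψ=650, ω=600, ξ=775.
Route 1 regrets: 150, 125, 0, 575, 25 → max 575
Route 2 regrets: 150, 200, 650, 275, 375 → max 650
Route 3 regrets: 100, 350, 175, 50, 0 → max 350
Route 4 regrets: 225, 0, 575, 450, 75 → max 575
Route 5 regrets: 0, 150, 475, 0, 125 → max 475
Smallest max regret = 350 → Route 3.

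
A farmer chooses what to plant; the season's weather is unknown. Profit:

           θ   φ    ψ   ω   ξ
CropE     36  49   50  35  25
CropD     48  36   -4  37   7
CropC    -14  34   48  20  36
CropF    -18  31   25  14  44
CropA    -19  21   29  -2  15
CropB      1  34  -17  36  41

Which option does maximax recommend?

CropE

Row maxima: CropE=50, CropD=48, CropC=48, CropF=44, CropA=29, CropB=41
Best best-case = 50 → CropE.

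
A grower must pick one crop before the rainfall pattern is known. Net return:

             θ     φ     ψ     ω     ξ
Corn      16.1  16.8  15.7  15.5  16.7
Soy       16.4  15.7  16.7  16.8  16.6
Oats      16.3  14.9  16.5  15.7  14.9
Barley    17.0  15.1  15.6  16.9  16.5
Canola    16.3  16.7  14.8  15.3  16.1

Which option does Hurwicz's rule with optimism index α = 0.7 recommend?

Corn: 0.7·16.8 + 0.3·15.5 = 16.41
Soy: 0.7·16.8 + 0.3·15.7 = 16.47
Oats: 0.7·16.5 + 0.3·14.9 = 16.02
Barley: 0.7·17.0 + 0.3·15.1 = 16.43
Canola: 0.7·16.7 + 0.3·14.8 = 16.13
Highest Hurwicz score = 16.47 → Soy.

Soy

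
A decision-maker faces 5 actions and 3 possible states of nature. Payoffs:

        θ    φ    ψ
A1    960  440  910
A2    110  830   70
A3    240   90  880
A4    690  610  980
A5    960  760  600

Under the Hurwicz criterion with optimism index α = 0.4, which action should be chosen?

A1: 0.4·960 + 0.6·440 = 648
A2: 0.4·830 + 0.6·70 = 374
A3: 0.4·880 + 0.6·90 = 406
A4: 0.4·980 + 0.6·610 = 758
A5: 0.4·960 + 0.6·600 = 744
Highest Hurwicz score = 758 → A4.

A4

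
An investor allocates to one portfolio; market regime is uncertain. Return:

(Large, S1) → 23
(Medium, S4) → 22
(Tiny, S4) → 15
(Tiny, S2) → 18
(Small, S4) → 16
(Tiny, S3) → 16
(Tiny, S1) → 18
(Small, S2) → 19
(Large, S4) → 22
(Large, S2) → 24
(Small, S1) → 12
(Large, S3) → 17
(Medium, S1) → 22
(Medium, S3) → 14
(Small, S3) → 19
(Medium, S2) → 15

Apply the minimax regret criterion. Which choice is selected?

Column bests: S1=23, S2=24, S3=19, S4=22.
Tiny regrets: 5, 6, 3, 7 → max 7
Small regrets: 11, 5, 0, 6 → max 11
Medium regrets: 1, 9, 5, 0 → max 9
Large regrets: 0, 0, 2, 0 → max 2
Smallest max regret = 2 → Large.

Large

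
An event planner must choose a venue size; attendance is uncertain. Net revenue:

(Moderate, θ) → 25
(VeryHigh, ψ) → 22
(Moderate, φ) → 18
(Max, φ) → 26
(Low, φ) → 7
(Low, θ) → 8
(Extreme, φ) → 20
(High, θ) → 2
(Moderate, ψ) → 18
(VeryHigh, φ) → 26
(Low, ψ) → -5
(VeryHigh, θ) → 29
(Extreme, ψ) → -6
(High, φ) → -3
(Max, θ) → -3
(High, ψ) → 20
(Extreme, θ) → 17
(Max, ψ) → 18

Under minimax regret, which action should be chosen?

VeryHigh

Column bests: θ=29, φ=26, ψ=22.
Low regrets: 21, 19, 27 → max 27
Moderate regrets: 4, 8, 4 → max 8
High regrets: 27, 29, 2 → max 29
VeryHigh regrets: 0, 0, 0 → max 0
Extreme regrets: 12, 6, 28 → max 28
Max regrets: 32, 0, 4 → max 32
Smallest max regret = 0 → VeryHigh.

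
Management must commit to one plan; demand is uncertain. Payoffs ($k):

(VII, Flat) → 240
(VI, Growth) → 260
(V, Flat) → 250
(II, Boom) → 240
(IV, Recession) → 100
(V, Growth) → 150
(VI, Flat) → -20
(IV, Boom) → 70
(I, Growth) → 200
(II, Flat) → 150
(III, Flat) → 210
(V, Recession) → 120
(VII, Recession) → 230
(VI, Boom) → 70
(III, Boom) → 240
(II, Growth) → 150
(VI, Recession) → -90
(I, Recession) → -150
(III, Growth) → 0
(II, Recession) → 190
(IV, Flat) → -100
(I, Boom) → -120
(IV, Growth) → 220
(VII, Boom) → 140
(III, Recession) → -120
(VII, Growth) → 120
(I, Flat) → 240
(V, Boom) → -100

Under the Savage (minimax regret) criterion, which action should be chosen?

II

Column bests: Recession=230, Flat=250, Growth=260, Boom=240.
I regrets: 380, 10, 60, 360 → max 380
II regrets: 40, 100, 110, 0 → max 110
III regrets: 350, 40, 260, 0 → max 350
IV regrets: 130, 350, 40, 170 → max 350
V regrets: 110, 0, 110, 340 → max 340
VI regrets: 320, 270, 0, 170 → max 320
VII regrets: 0, 10, 140, 100 → max 140
Smallest max regret = 110 → II.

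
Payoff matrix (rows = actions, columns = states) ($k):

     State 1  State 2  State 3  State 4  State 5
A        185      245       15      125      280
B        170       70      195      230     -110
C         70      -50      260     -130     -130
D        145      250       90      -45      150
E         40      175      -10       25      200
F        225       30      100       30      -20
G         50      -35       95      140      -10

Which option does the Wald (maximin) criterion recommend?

Row minima: A=15, B=-110, C=-130, D=-45, E=-10, F=-20, G=-35
Best worst-case = 15 → A.

A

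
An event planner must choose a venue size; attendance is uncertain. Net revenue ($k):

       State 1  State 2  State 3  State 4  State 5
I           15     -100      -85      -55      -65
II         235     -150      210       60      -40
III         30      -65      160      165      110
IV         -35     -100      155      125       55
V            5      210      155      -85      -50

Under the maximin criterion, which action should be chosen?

Row minima: I=-100, II=-150, III=-65, IV=-100, V=-85
Best worst-case = -65 → III.

III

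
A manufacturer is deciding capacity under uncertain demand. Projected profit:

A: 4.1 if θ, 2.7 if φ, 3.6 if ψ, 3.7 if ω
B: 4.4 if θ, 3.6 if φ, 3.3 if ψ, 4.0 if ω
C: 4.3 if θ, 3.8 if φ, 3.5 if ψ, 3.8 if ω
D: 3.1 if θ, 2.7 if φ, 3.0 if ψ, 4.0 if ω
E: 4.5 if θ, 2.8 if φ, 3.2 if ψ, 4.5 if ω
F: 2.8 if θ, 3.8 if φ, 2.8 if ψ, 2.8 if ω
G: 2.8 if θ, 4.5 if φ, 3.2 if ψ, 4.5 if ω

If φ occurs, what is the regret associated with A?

1.8

Best payoff under φ is 4.5.
Regret = 4.5 − 2.7 = 1.8.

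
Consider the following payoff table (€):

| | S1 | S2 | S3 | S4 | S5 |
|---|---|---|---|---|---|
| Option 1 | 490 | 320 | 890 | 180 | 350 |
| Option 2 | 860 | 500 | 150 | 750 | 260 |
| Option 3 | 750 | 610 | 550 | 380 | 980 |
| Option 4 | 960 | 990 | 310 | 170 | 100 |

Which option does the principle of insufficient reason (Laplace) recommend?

Option 3

Row averages: Option 1=446, Option 2=504, Option 3=654, Option 4=506
Highest average = 654 → Option 3.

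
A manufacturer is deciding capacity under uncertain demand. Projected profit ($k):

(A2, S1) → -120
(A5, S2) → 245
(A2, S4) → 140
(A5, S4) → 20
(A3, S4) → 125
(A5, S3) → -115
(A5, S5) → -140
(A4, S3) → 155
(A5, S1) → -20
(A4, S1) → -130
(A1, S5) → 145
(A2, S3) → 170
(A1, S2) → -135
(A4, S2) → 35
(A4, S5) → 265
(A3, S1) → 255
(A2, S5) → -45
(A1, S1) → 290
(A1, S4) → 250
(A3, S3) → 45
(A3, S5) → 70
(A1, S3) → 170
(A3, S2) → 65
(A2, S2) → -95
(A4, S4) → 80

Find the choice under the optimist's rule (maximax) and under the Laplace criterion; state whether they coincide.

maximax → A1; laplace → A1 (agree)

Row maxima: A1=290, A2=170, A3=255, A4=265, A5=245
Best best-case = 290 → A1.
Row averages: A1=144, A2=10, A3=112, A4=81, A5=-2
Highest average = 144 → A1.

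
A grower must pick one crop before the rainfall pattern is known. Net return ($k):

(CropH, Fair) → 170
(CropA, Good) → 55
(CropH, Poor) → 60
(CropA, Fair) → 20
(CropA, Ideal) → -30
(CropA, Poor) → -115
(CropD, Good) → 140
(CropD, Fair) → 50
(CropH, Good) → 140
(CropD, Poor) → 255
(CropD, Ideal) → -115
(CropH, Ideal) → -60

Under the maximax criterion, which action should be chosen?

Row maxima: CropA=55, CropD=255, CropH=170
Best best-case = 255 → CropD.

CropD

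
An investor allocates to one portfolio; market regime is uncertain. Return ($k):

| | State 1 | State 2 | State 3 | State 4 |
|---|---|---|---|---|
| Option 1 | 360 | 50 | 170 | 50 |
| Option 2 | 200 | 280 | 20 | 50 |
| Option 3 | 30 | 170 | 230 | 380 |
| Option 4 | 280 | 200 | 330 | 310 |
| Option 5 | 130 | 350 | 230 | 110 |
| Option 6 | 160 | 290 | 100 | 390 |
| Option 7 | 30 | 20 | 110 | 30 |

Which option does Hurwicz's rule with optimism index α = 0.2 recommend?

Option 1: 0.2·360 + 0.8·50 = 112
Option 2: 0.2·280 + 0.8·20 = 72
Option 3: 0.2·380 + 0.8·30 = 100
Option 4: 0.2·330 + 0.8·200 = 226
Option 5: 0.2·350 + 0.8·110 = 158
Option 6: 0.2·390 + 0.8·100 = 158
Option 7: 0.2·110 + 0.8·20 = 38
Highest Hurwicz score = 226 → Option 4.

Option 4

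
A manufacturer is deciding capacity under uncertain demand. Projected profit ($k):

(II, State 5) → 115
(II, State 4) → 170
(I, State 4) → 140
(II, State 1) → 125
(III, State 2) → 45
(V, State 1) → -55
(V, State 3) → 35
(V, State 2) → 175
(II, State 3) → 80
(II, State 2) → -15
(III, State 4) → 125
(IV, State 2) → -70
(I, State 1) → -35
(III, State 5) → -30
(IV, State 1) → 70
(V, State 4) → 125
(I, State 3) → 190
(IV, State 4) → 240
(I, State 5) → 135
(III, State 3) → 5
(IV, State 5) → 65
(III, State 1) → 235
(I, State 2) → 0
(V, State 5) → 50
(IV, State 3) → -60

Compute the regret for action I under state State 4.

Best payoff under State 4 is 240.
Regret = 240 − 140 = 100.

100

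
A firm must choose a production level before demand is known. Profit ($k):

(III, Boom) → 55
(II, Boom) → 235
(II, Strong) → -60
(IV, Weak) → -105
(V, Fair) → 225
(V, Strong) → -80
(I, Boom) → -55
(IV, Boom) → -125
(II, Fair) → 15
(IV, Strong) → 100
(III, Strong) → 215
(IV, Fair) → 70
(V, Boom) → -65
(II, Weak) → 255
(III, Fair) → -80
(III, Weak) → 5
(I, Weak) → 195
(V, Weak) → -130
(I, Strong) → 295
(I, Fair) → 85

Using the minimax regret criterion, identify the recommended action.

Column bests: Weak=255, Fair=225, Strong=295, Boom=235.
I regrets: 60, 140, 0, 290 → max 290
II regrets: 0, 210, 355, 0 → max 355
III regrets: 250, 305, 80, 180 → max 305
IV regrets: 360, 155, 195, 360 → max 360
V regrets: 385, 0, 375, 300 → max 385
Smallest max regret = 290 → I.

I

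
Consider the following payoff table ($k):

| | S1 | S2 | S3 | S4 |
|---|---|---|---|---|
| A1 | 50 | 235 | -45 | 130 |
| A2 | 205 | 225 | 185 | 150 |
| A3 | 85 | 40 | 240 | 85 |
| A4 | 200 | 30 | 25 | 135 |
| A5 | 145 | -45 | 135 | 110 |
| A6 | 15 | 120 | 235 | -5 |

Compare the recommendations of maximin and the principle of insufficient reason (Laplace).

Row minima: A1=-45, A2=150, A3=40, A4=25, A5=-45, A6=-5
Best worst-case = 150 → A2.
Row averages: A1=92.5, A2=191.25, A3=112.5, A4=97.5, A5=86.25, A6=91.25
Highest average = 191.25 → A2.

maximin → A2; laplace → A2 (agree)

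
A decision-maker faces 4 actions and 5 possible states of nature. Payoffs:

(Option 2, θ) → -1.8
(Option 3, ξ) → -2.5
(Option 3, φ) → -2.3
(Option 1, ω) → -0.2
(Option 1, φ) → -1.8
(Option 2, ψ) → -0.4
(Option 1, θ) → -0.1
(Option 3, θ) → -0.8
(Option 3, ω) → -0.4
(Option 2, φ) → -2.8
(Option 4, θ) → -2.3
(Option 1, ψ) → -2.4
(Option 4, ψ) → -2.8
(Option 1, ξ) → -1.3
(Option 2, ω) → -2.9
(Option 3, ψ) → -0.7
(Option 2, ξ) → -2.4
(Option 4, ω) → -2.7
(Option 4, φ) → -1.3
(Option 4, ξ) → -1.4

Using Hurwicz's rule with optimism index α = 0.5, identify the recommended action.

Option 1

Option 1: 0.5·(-0.1) + 0.5·(-2.4) = -1.25
Option 2: 0.5·(-0.4) + 0.5·(-2.9) = -1.65
Option 3: 0.5·(-0.4) + 0.5·(-2.5) = -1.45
Option 4: 0.5·(-1.3) + 0.5·(-2.8) = -2.05
Highest Hurwicz score = -1.25 → Option 1.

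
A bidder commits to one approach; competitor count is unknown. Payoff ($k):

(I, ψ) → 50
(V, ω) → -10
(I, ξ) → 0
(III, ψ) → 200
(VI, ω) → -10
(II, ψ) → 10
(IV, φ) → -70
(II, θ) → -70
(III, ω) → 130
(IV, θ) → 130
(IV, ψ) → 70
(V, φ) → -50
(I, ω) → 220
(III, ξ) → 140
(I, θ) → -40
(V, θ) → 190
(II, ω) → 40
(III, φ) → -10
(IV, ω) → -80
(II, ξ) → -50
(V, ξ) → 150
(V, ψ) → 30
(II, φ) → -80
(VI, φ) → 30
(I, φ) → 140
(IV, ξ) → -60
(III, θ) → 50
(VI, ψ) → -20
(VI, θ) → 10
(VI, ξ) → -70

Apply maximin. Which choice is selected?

Row minima: I=-40, II=-80, III=-10, IV=-80, V=-50, VI=-70
Best worst-case = -10 → III.

III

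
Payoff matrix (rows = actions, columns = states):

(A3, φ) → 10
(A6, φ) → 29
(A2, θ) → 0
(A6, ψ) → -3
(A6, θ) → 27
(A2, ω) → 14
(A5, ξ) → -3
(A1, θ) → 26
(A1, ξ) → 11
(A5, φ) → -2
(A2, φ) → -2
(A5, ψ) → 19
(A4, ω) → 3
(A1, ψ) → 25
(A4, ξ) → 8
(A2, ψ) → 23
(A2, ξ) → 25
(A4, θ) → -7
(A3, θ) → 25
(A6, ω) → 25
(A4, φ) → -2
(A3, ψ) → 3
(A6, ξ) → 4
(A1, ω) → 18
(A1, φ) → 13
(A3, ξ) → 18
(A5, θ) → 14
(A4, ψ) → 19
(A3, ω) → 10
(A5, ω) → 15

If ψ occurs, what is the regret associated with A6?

Best payoff under ψ is 25.
Regret = 25 − (-3) = 28.

28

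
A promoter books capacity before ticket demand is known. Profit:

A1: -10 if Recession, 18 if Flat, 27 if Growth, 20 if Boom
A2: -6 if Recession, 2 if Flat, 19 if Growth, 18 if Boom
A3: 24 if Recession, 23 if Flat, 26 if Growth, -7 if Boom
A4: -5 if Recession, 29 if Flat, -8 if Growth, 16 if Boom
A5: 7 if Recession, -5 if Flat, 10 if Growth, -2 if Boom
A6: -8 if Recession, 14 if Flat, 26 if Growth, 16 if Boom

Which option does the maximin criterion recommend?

A5

Row minima: A1=-10, A2=-6, A3=-7, A4=-8, A5=-5, A6=-8
Best worst-case = -5 → A5.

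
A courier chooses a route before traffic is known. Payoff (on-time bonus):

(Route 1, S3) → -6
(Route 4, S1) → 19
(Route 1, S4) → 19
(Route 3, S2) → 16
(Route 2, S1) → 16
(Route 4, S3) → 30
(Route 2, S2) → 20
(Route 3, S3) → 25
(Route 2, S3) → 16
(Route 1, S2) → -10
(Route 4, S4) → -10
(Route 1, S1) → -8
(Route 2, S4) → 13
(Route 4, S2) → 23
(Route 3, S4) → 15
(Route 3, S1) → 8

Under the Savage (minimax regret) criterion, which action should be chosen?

Column bests: S1=19, S2=23, S3=30, S4=19.
Route 1 regrets: 27, 33, 36, 0 → max 36
Route 2 regrets: 3, 3, 14, 6 → max 14
Route 3 regrets: 11, 7, 5, 4 → max 11
Route 4 regrets: 0, 0, 0, 29 → max 29
Smallest max regret = 11 → Route 3.

Route 3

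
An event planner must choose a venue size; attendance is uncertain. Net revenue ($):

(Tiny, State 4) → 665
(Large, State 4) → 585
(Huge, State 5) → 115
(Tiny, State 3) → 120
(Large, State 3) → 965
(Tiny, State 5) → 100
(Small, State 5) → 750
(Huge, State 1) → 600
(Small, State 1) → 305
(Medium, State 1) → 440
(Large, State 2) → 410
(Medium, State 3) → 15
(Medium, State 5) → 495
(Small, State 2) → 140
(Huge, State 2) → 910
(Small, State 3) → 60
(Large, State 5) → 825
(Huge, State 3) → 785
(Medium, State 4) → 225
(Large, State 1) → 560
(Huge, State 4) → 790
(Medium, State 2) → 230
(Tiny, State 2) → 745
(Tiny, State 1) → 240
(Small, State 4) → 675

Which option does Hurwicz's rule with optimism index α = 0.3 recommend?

Tiny: 0.3·745 + 0.7·100 = 293.5
Small: 0.3·750 + 0.7·60 = 267
Medium: 0.3·495 + 0.7·15 = 159
Large: 0.3·965 + 0.7·410 = 576.5
Huge: 0.3·910 + 0.7·115 = 353.5
Highest Hurwicz score = 576.5 → Large.

Large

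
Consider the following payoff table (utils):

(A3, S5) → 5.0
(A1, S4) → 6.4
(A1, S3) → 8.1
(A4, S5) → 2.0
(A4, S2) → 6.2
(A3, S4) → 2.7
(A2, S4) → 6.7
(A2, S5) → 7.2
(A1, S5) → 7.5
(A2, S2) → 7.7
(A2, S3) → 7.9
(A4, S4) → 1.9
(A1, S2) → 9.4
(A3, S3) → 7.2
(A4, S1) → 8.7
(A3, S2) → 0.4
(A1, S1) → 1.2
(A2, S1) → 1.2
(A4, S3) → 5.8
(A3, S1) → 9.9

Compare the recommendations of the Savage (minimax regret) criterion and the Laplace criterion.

Column bests: S1=9.9, S2=9.4, S3=8.1, S4=6.7, S5=7.5.
A1 regrets: 8.7, 0.0, 0.0, 0.3, 0.0 → max 8.7
A2 regrets: 8.7, 1.7, 0.2, 0.0, 0.3 → max 8.7
A3 regrets: 0.0, 9.0, 0.9, 4.0, 2.5 → max 9.0
A4 regrets: 1.2, 3.2, 2.3, 4.8, 5.5 → max 5.5
Smallest max regret = 5.5 → A4.
Row averages: A1=6.52, A2=6.14, A3=5.04, A4=4.92
Highest average = 6.52 → A1.

minimax regret → A4; laplace → A1 (disagree)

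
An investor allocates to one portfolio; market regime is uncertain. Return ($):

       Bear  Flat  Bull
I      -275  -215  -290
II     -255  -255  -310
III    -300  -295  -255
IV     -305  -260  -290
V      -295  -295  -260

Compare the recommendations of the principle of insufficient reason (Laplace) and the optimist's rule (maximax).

laplace → I; maximax → I (agree)

Row averages: I=-260, II=-820/3, III=-850/3, IV=-285, V=-850/3
Highest average = -260 → I.
Row maxima: I=-215, II=-255, III=-255, IV=-260, V=-260
Best best-case = -215 → I.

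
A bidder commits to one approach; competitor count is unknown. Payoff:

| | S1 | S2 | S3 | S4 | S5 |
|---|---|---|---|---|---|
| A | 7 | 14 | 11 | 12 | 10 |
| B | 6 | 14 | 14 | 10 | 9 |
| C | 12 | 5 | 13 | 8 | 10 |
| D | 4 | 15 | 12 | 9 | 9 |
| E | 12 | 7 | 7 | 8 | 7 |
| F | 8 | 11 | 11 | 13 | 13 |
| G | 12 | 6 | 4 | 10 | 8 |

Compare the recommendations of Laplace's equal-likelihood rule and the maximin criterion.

laplace → F; maximin → F (agree)

Row averages: A=10.8, B=10.6, C=9.6, D=9.8, E=8.2, F=11.2, G=8
Highest average = 11.2 → F.
Row minima: A=7, B=6, C=5, D=4, E=7, F=8, G=4
Best worst-case = 8 → F.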